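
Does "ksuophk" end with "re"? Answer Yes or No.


Input string: 'ksuophk'
Suffix to check: 're'
Last 2 characters of input: 'hk'
Match: False
Result: No


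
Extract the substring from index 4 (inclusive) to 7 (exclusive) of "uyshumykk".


Input string: 'uyshumykk'
Operation: slice [4:7]
Extract characters: s[4]='u', s[5]='m', s[6]='y'
Result: umy


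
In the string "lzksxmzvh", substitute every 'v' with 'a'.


Input string: 'lzksxmzvh'
Operation: replace 'v' with 'a'
Positions of 'v': 7
After replacement: lzksxmzah


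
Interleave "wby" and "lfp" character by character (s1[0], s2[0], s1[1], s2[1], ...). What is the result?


String 1: 'wby'
String 2: 'lfp'
Operation: alternate characters
Pairs: 'w'+'l', 'b'+'f', 'y'+'p'
Result: wlbfyp


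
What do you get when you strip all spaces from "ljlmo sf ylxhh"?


Input string: 'ljlmo sf ylxhh'
Operation: remove all spaces
Words: 'ljlmo', 'sf', 'ylxhh'
Join without spaces: ljlmosfylxhh


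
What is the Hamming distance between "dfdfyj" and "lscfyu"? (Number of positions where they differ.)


String 1: 'dfdfyj'
String 2: 'lscfyu'
Compare each position: pos 0: 'd'!='l', pos 1: 'f'!='s', pos 2: 'd'!='c', pos 3: 'f'=='f', pos 4: 'y'=='y', pos 5: 'j'!='u'
Differing positions: 4
Hamming distance: 4


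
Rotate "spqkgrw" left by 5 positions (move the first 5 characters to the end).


Input: 'spqkgrw', shift = 5
Operation: split at index 5 and swap parts
Front part s[0:5] = 'spqkg'
Back part s[5:] = 'rw'
Rotated = back + front = 'rw' + 'spqkg'
Result: rwspqkg


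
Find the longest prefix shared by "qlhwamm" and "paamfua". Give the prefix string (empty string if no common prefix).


String 1: 'qlhwamm'
String 2: 'paamfua'
Compare position by position:
pos 0: 'q' vs 'p' differ -> stop
Longest common prefix: "" (length 0)


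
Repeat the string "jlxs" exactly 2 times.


Input string: 'jlxs'
Operation: repeat 2 times
Concatenation: 'jlxs' + 'jlxs'
Result: jlxsjlxs


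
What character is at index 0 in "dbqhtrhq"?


Input string: 'dbqhtrhq'
Operation: get character at index 0
Index mapping: s[0]='d'
Result: 'd'


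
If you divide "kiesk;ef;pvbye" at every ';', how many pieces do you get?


Input string: 'kiesk;ef;pvbye'
Delimiter: ';'
Split result: 'kiesk', 'ef', 'pvbye'
Number of parts: 3


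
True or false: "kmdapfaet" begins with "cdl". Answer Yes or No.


Input string: 'kmdapfaet'
Prefix to check: 'cdl'
First 3 characters of input: 'kmd'
Match: False
Result: No


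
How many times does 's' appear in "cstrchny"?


Input string: 'cstrchny'
Target character: 's'
Scan each position: s[1]='s'
Matches found at indices: 1
Total: 1


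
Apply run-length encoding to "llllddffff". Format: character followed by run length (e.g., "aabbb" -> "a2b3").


Input: 'llllddffff'
Operation: identify consecutive runs
Runs: 'llll' -> l4, 'dd' -> d2, 'ffff' -> f4
Encoded: l4d2f4


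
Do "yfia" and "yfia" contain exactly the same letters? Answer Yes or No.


String 1: 'yfia' -> sorted: 'afiy'
String 2: 'yfia' -> sorted: 'afiy'
Compare sorted forms: 'afiy' == 'afiy'
Anagram: Yes


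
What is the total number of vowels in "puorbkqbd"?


Input string: 'puorbkqbd'
Operation: count vowels (a, e, i, o, u)
Scan: s[0]='p', s[1]='u' (vowel), s[2]='o' (vowel), s[3]='r', s[4]='b', s[5]='k', s[6]='q', s[7]='b', s[8]='d'
Vowels found: 2
Result: 2


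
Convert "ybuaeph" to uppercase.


Input string: 'ybuaeph'
Operation: convert each letter to uppercase
Mapping: 'y'->'Y', 'b'->'B', 'u'->'U', 'a'->'A', 'e'->'E', 'p'->'P', 'h'->'H'
Result: YBUAEPH


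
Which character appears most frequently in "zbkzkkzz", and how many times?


Input: 'zbkzkkzz'
Operation: tally each character
Counts: 'b':1, 'k':3, 'z':4
Maximum: 'z' appears 4 times


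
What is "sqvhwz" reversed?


Input string: 'sqvhwz'
Operation: reverse character order
Original order: 's' -> 'q' -> 'v' -> 'h' -> 'w' -> 'z'
Reversed order: 'z' -> 'w' -> 'h' -> 'v' -> 'q' -> 's'
Result: zwhvqs


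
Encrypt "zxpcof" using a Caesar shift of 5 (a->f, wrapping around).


Input: 'zxpcof', shift = 5
Operation: for each letter, (position + 5) mod 26
Mapping: 'z'(25+5=30, 30 mod 26=4)->'e', 'x'(23+5=28, 28 mod 26=2)->'c', 'p'(15+5=20)->'u', 'c'(2+5=7)->'h', 'o'(14+5=19)->'t', 'f'(5+5=10)->'k'
Result: ecuhtk


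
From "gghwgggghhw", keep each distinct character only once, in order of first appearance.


Input: 'gghwgggghhw'
Operation: keep first occurrence of each character
Scan: s[0]='g' new -> keep; s[1]='g' seen -> skip; s[2]='h' new -> keep; s[3]='w' new -> keep; s[4]='g' seen -> skip; s[5]='g' seen -> skip; s[6]='g' seen -> skip; s[7]='g' seen -> skip; s[8]='h' seen -> skip; s[9]='h' seen -> skip; s[10]='w' seen -> skip
Result: ghw


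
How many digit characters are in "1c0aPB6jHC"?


Input string: '1c0aPB6jHC'
Operation: count digit characters (0-9)
Scan: '1'(digit), 'c', '0'(digit), 'a', 'P', 'B', '6'(digit), 'j', 'H', 'C'
Digits found: 3
Result: 3


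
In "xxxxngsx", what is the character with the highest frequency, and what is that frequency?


Input: 'xxxxngsx'
Operation: tally each character
Counts: 'g':1, 'n':1, 's':1, 'x':5
Maximum: 'x' appears 5 times


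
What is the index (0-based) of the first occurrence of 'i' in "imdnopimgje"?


Input string: 'imdnopimgje'
Target: 'i'
Scanning left to right: s[0]='i'
First match at index: 0


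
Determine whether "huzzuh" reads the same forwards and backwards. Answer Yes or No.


Input string: 'huzzuh'
Reversed: 'huzzuh'
Compare pairs: s[0]='h' vs s[5]='h' (match), s[1]='u' vs s[4]='u' (match), s[2]='z' vs s[3]='z' (match)
Palindrome: Yes


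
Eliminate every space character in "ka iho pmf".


Input string: 'ka iho pmf'
Operation: remove all spaces
Words: 'ka', 'iho', 'pmf'
Join without spaces: kaihopmf


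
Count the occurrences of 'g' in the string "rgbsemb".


Input string: 'rgbsemb'
Target character: 'g'
Scan each position: s[1]='g'
Matches found at indices: 1
Total: 1


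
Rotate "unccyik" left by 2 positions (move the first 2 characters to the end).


Input: 'unccyik', shift = 2
Operation: split at index 2 and swap parts
Front part s[0:2] = 'un'
Back part s[2:] = 'ccyik'
Rotated = back + front = 'ccyik' + 'un'
Result: ccyikun


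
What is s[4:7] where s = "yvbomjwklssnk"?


Input string: 'yvbomjwklssnk'
Operation: slice [4:7]
Extract characters: s[4]='m', s[5]='j', s[6]='w'
Result: mjw


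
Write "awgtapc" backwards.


Input string: 'awgtapc'
Operation: reverse character order
Original order: 'a' -> 'w' -> 'g' -> 't' -> 'a' -> 'p' -> 'c'
Reversed order: 'c' -> 'p' -> 'a' -> 't' -> 'g' -> 'w' -> 'a'
Result: cpatgwa


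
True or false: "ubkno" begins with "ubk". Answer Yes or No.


Input string: 'ubkno'
Prefix to check: 'ubk'
First 3 characters of input: 'ubk'
Match: True
Result: Yes


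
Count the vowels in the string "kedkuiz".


Input string: 'kedkuiz'
Operation: count vowels (a, e, i, o, u)
Scan: s[0]='k', s[1]='e' (vowel), s[2]='d', s[3]='k', s[4]='u' (vowel), s[5]='i' (vowel), s[6]='z'
Vowels found: 3
Result: 3


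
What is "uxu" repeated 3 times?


Input string: 'uxu'
Operation: repeat 3 times
Concatenation: 'uxu' + 'uxu' + 'uxu'
Result: uxuuxuuxu


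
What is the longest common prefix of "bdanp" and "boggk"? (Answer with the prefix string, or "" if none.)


String 1: 'bdanp'
String 2: 'boggk'
Compare position by position:
pos 0: 'b' vs 'b' match
pos 1: 'd' vs 'o' differ -> stop
Longest common prefix: "b" (length 1)


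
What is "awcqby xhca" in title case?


Input string: 'awcqby xhca'
Operation: capitalize first letter of each word
Word transformations: 'awcqby'->'Awcqby', 'xhca'->'Xhca'
Result: Awcqby Xhca


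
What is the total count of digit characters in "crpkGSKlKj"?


Input string: 'crpkGSKlKj'
Operation: count digit characters (0-9)
Scan: 'c', 'r', 'p', 'k', 'G', 'S', 'K', 'l', 'K', 'j'
Digits found: 0
Result: 0


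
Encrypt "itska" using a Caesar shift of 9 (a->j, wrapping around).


Input: 'itska', shift = 9
Operation: for each letter, (position + 9) mod 26
Mapping: 'i'(8+9=17)->'r', 't'(19+9=28, 28 mod 26=2)->'c', 's'(18+9=27, 27 mod 26=1)->'b', 'k'(10+9=19)->'t', 'a'(0+9=9)->'j'
Result: rcbtj


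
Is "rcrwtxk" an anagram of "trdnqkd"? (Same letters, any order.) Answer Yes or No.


String 1: 'trdnqkd' -> sorted: 'ddknqrt'
String 2: 'rcrwtxk' -> sorted: 'ckrrtwx'
Compare sorted forms: 'ddknqrt' != 'ckrrtwx'
Anagram: No


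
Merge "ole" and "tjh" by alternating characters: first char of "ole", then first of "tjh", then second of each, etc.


String 1: 'ole'
String 2: 'tjh'
Operation: alternate characters
Pairs: 'o'+'t', 'l'+'j', 'e'+'h'
Result: otljeh


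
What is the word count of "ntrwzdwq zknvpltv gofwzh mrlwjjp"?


Input string: 'ntrwzdwq zknvpltv gofwzh mrlwjjp'
Operation: split by spaces
Words found: 'ntrwzdwq', 'zknvpltv', 'gofwzh', 'mrlwjjp'
Word count: 4


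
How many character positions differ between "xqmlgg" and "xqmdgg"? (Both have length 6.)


String 1: 'xqmlgg'
String 2: 'xqmdgg'
Compare each position: pos 0: 'x'=='x', pos 1: 'q'=='q', pos 2: 'm'=='m', pos 3: 'l'!='d', pos 4: 'g'=='g', pos 5: 'g'=='g'
Differing positions: 1
Hamming distance: 1


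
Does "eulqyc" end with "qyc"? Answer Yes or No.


Input string: 'eulqyc'
Suffix to check: 'qyc'
Last 3 characters of input: 'qyc'
Match: True
Result: Yes


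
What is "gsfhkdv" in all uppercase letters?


Input string: 'gsfhkdv'
Operation: convert each letter to uppercase
Mapping: 'g'->'G', 's'->'S', 'f'->'F', 'h'->'H', 'k'->'K', 'd'->'D', 'v'->'V'
Result: GSFHKDV


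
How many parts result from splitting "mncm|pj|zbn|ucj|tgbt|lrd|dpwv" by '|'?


Input string: 'mncm|pj|zbn|ucj|tgbt|lrd|dpwv'
Delimiter: '|'
Split result: 'mncm', 'pj', 'zbn', 'ucj', 'tgbt', 'lrd', 'dpwv'
Number of parts: 7


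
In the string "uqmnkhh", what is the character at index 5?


Input string: 'uqmnkhh'
Operation: get character at index 5
Index mapping: s[0]='u', s[1]='q', s[2]='m', s[3]='n', s[4]='k', s[5]='h'
Result: 'h'


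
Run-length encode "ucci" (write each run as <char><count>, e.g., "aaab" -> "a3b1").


Input: 'ucci'
Operation: identify consecutive runs
Runs: 'u' -> u1, 'cc' -> c2, 'i' -> i1
Encoded: u1c2i1


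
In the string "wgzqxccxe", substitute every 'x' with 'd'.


Input string: 'wgzqxccxe'
Operation: replace 'x' with 'd'
Positions of 'x': 4, 7
After replacement: wgzqdccde


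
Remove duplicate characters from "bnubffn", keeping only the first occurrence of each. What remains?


Input: 'bnubffn'
Operation: keep first occurrence of each character
Scan: s[0]='b' new -> keep; s[1]='n' new -> keep; s[2]='u' new -> keep; s[3]='b' seen -> skip; s[4]='f' new -> keep; s[5]='f' seen -> skip; s[6]='n' seen -> skip
Result: bnuf


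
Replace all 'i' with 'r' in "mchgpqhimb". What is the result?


Input string: 'mchgpqhimb'
Operation: replace 'i' with 'r'
Positions of 'i': 7
After replacement: mchgpqhrmb


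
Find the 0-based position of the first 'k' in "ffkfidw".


Input string: 'ffkfidw'
Target: 'k'
Scanning left to right: s[0]='f', s[1]='f', s[2]='k'
First match at index: 2


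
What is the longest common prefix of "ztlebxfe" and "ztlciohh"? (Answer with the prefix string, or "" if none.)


String 1: 'ztlebxfe'
String 2: 'ztlciohh'
Compare position by position:
pos 0: 'z' vs 'z' match
pos 1: 't' vs 't' match
pos 2: 'l' vs 'l' match
pos 3: 'e' vs 'c' differ -> stop
Longest common prefix: "ztl" (length 3)


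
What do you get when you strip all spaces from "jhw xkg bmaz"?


Input string: 'jhw xkg bmaz'
Operation: remove all spaces
Words: 'jhw', 'xkg', 'bmaz'
Join without spaces: jhwxkgbmaz


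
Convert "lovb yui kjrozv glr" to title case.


Input string: 'lovb yui kjrozv glr'
Operation: capitalize first letter of each word
Word transformations: 'lovb'->'Lovb', 'yui'->'Yui', 'kjrozv'->'Kjrozv', 'glr'->'Glr'
Result: Lovb Yui Kjrozv Glr


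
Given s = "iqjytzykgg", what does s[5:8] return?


Input string: 'iqjytzykgg'
Operation: slice [5:8]
Extract characters: s[5]='z', s[6]='y', s[7]='k'
Result: zyk


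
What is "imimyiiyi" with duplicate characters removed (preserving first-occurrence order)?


Input: 'imimyiiyi'
Operation: keep first occurrence of each character
Scan: s[0]='i' new -> keep; s[1]='m' new -> keep; s[2]='i' seen -> skip; s[3]='m' seen -> skip; s[4]='y' new -> keep; s[5]='i' seen -> skip; s[6]='i' seen -> skip; s[7]='y' seen -> skip; s[8]='i' seen -> skip
Result: imy


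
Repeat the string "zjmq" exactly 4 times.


Input string: 'zjmq'
Operation: repeat 4 times
Concatenation: 'zjmq' + 'zjmq' + 'zjmq' + 'zjmq'
Result: zjmqzjmqzjmqzjmq


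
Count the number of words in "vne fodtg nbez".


Input string: 'vne fodtg nbez'
Operation: split by spaces
Words found: 'vne', 'fodtg', 'nbez'
Word count: 3


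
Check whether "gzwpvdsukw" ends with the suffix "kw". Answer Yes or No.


Input string: 'gzwpvdsukw'
Suffix to check: 'kw'
Last 2 characters of input: 'kw'
Match: True
Result: Yes


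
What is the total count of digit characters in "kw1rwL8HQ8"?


Input string: 'kw1rwL8HQ8'
Operation: count digit characters (0-9)
Scan: 'k', 'w', '1'(digit), 'r', 'w', 'L', '8'(digit), 'H', 'Q', '8'(digit)
Digits found: 3
Result: 3


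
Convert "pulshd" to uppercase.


Input string: 'pulshd'
Operation: convert each letter to uppercase
Mapping: 'p'->'P', 'u'->'U', 'l'->'L', 's'->'S', 'h'->'H', 'd'->'D'
Result: PULSHD


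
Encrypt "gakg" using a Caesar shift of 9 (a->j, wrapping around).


Input: 'gakg', shift = 9
Operation: for each letter, (position + 9) mod 26
Mapping: 'g'(6+9=15)->'p', 'a'(0+9=9)->'j', 'k'(10+9=19)->'t', 'g'(6+9=15)->'p'
Result: pjtp


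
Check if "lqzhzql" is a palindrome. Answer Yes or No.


Input string: 'lqzhzql'
Reversed: 'lqzhzql'
Compare pairs: s[0]='l' vs s[6]='l' (match), s[1]='q' vs s[5]='q' (match), s[2]='z' vs s[4]='z' (match)
Palindrome: Yes


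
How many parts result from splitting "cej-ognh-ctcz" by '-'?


Input string: 'cej-ognh-ctcz'
Delimiter: '-'
Split result: 'cej', 'ognh', 'ctcz'
Number of parts: 3


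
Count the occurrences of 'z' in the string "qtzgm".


Input string: 'qtzgm'
Target character: 'z'
Scan each position: s[2]='z'
Matches found at indices: 2
Total: 1


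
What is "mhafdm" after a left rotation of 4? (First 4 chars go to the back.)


Input: 'mhafdm', shift = 4
Operation: split at index 4 and swap parts
Front part s[0:4] = 'mhaf'
Back part s[4:] = 'dm'
Rotated = back + front = 'dm' + 'mhaf'
Result: dmmhaf


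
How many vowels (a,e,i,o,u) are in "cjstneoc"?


Input string: 'cjstneoc'
Operation: count vowels (a, e, i, o, u)
Scan: s[0]='c', s[1]='j', s[2]='s', s[3]='t', s[4]='n', s[5]='e' (vowel), s[6]='o' (vowel), s[7]='c'
Vowels found: 2
Result: 2


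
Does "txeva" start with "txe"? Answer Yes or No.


Input string: 'txeva'
Prefix to check: 'txe'
First 3 characters of input: 'txe'
Match: True
Result: Yes


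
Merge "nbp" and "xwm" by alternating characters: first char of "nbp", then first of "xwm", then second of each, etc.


String 1: 'nbp'
String 2: 'xwm'
Operation: alternate characters
Pairs: 'n'+'x', 'b'+'w', 'p'+'m'
Result: nxbwpm


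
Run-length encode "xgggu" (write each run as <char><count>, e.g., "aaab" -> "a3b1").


Input: 'xgggu'
Operation: identify consecutive runs
Runs: 'x' -> x1, 'ggg' -> g3, 'u' -> u1
Encoded: x1g3u1


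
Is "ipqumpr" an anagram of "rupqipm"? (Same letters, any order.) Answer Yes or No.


String 1: 'rupqipm' -> sorted: 'imppqru'
String 2: 'ipqumpr' -> sorted: 'imppqru'
Compare sorted forms: 'imppqru' == 'imppqru'
Anagram: Yes


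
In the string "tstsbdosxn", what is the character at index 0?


Input string: 'tstsbdosxn'
Operation: get character at index 0
Index mapping: s[0]='t'
Result: 't'


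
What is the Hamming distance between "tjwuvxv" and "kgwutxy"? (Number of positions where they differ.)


String 1: 'tjwuvxv'
String 2: 'kgwutxy'
Compare each position: pos 0: 't'!='k', pos 1: 'j'!='g', pos 2: 'w'=='w', pos 3: 'u'=='u', pos 4: 'v'!='t', pos 5: 'x'=='x', pos 6: 'v'!='y'
Differing positions: 4
Hamming distance: 4


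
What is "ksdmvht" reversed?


Input string: 'ksdmvht'
Operation: reverse character order
Original order: 'k' -> 's' -> 'd' -> 'm' -> 'v' -> 'h' -> 't'
Reversed order: 't' -> 'h' -> 'v' -> 'm' -> 'd' -> 's' -> 'k'
Result: thvmdsk


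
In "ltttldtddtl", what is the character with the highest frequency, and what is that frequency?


Input: 'ltttldtddtl'
Operation: tally each character
Counts: 'd':3, 'l':3, 't':5
Maximum: 't' appears 5 times


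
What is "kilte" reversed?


Input string: 'kilte'
Operation: reverse character order
Original order: 'k' -> 'i' -> 'l' -> 't' -> 'e'
Reversed order: 'e' -> 't' -> 'l' -> 'i' -> 'k'
Result: etlik


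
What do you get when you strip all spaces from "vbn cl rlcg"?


Input string: 'vbn cl rlcg'
Operation: remove all spaces
Words: 'vbn', 'cl', 'rlcg'
Join without spaces: vbnclrlcg


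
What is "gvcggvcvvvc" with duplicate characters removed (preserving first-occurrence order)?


Input: 'gvcggvcvvvc'
Operation: keep first occurrence of each character
Scan: s[0]='g' new -> keep; s[1]='v' new -> keep; s[2]='c' new -> keep; s[3]='g' seen -> skip; s[4]='g' seen -> skip; s[5]='v' seen -> skip; s[6]='c' seen -> skip; s[7]='v' seen -> skip; s[8]='v' seen -> skip; s[9]='v' seen -> skip; s[10]='c' seen -> skip
Result: gvc


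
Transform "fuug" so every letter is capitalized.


Input string: 'fuug'
Operation: convert each letter to uppercase
Mapping: 'f'->'F', 'u'->'U', 'u'->'U', 'g'->'G'
Result: FUUG


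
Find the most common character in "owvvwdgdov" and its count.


Input: 'owvvwdgdov'
Operation: tally each character
Counts: 'd':2, 'g':1, 'o':2, 'v':3, 'w':2
Maximum: 'v' appears 3 times


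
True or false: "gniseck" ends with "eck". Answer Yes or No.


Input string: 'gniseck'
Suffix to check: 'eck'
Last 3 characters of input: 'eck'
Match: True
Result: Yes


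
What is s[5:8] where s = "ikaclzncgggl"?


Input string: 'ikaclzncgggl'
Operation: slice [5:8]
Extract characters: s[5]='z', s[6]='n', s[7]='c'
Result: znc


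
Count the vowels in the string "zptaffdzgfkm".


Input string: 'zptaffdzgfkm'
Operation: count vowels (a, e, i, o, u)
Scan: s[0]='z', s[1]='p', s[2]='t', s[3]='a' (vowel), s[4]='f', s[5]='f', s[6]='d', s[7]='z', s[8]='g', s[9]='f', s[10]='k', s[11]='m'
Vowels found: 1
Result: 1


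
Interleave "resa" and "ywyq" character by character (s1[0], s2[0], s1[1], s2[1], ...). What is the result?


String 1: 'resa'
String 2: 'ywyq'
Operation: alternate characters
Pairs: 'r'+'y', 'e'+'w', 's'+'y', 'a'+'q'
Result: ryewsyaq


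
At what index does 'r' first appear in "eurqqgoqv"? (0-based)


Input string: 'eurqqgoqv'
Target: 'r'
Scanning left to right: s[0]='e', s[1]='u', s[2]='r'
First match at index: 2


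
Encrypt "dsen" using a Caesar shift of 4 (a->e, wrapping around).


Input: 'dsen', shift = 4
Operation: for each letter, (position + 4) mod 26
Mapping: 'd'(3+4=7)->'h', 's'(18+4=22)->'w', 'e'(4+4=8)->'i', 'n'(13+4=17)->'r'
Result: hwir


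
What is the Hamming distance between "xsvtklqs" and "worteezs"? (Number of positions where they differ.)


String 1: 'xsvtklqs'
String 2: 'worteezs'
Compare each position: pos 0: 'x'!='w', pos 1: 's'!='o', pos 2: 'v'!='r', pos 3: 't'=='t', pos 4: 'k'!='e', pos 5: 'l'!='e', pos 6: 'q'!='z', pos 7: 's'=='s'
Differing positions: 6
Hamming distance: 6


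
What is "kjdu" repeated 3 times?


Input string: 'kjdu'
Operation: repeat 3 times
Concatenation: 'kjdu' + 'kjdu' + 'kjdu'
Result: kjdukjdukjdu


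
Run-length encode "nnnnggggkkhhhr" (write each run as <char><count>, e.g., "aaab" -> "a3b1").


Input: 'nnnnggggkkhhhr'
Operation: identify consecutive runs
Runs: 'nnnn' -> n4, 'gggg' -> g4, 'kk' -> k2, 'hhh' -> h3, 'r' -> r1
Encoded: n4g4k2h3r1


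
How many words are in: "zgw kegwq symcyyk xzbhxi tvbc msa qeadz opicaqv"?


Input string: 'zgw kegwq symcyyk xzbhxi tvbc msa qeadz opicaqv'
Operation: split by spaces
Words found: 'zgw', 'kegwq', 'symcyyk', 'xzbhxi', 'tvbc', 'msa', 'qeadz', 'opicaqv'
Word count: 8


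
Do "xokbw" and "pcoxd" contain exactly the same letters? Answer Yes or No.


String 1: 'xokbw' -> sorted: 'bkowx'
String 2: 'pcoxd' -> sorted: 'cdopx'
Compare sorted forms: 'bkowx' != 'cdopx'
Anagram: No


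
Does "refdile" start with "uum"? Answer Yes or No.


Input string: 'refdile'
Prefix to check: 'uum'
First 3 characters of input: 'ref'
Match: False
Result: No


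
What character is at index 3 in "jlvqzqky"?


Input string: 'jlvqzqky'
Operation: get character at index 3
Index mapping: s[0]='j', s[1]='l', s[2]='v', s[3]='q'
Result: 'q'


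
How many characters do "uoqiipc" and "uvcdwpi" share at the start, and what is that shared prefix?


String 1: 'uoqiipc'
String 2: 'uvcdwpi'
Compare position by position:
pos 0: 'u' vs 'u' match
pos 1: 'o' vs 'v' differ -> stop
Longest common prefix: "u" (length 1)


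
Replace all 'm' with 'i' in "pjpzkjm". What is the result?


Input string: 'pjpzkjm'
Operation: replace 'm' with 'i'
Positions of 'm': 6
After replacement: pjpzkji


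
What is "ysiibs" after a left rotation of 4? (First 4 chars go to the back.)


Input: 'ysiibs', shift = 4
Operation: split at index 4 and swap parts
Front part s[0:4] = 'ysii'
Back part s[4:] = 'bs'
Rotated = back + front = 'bs' + 'ysii'
Result: bsysii


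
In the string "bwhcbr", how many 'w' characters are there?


Input string: 'bwhcbr'
Target character: 'w'
Scan each position: s[1]='w'
Matches found at indices: 1
Total: 1


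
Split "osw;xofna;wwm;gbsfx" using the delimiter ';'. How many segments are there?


Input string: 'osw;xofna;wwm;gbsfx'
Delimiter: ';'
Split result: 'osw', 'xofna', 'wwm', 'gbsfx'
Number of parts: 4


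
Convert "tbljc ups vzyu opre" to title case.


Input string: 'tbljc ups vzyu opre'
Operation: capitalize first letter of each word
Word transformations: 'tbljc'->'Tbljc', 'ups'->'Ups', 'vzyu'->'Vzyu', 'opre'->'Opre'
Result: Tbljc Ups Vzyu Opre


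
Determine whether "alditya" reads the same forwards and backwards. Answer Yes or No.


Input string: 'alditya'
Reversed: 'aytidla'
Compare pairs: s[0]='a' vs s[6]='a' (match), s[1]='l' vs s[5]='y' (mismatch), s[2]='d' vs s[4]='t' (mismatch)
Palindrome: No


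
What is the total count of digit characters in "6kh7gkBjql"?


Input string: '6kh7gkBjql'
Operation: count digit characters (0-9)
Scan: '6'(digit), 'k', 'h', '7'(digit), 'g', 'k', 'B', 'j', 'q', 'l'
Digits found: 2
Result: 2


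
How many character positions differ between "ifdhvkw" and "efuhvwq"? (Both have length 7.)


String 1: 'ifdhvkw'
String 2: 'efuhvwq'
Compare each position: pos 0: 'i'!='e', pos 1: 'f'=='f', pos 2: 'd'!='u', pos 3: 'h'=='h', pos 4: 'v'=='v', pos 5: 'k'!='w', pos 6: 'w'!='q'
Differing positions: 4
Hamming distance: 4


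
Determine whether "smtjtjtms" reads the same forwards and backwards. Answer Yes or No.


Input string: 'smtjtjtms'
Reversed: 'smtjtjtms'
Compare pairs: s[0]='s' vs s[8]='s' (match), s[1]='m' vs s[7]='m' (match), s[2]='t' vs s[6]='t' (match), s[3]='j' vs s[5]='j' (match)
Palindrome: Yes


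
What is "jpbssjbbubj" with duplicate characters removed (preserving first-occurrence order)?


Input: 'jpbssjbbubj'
Operation: keep first occurrence of each character
Scan: s[0]='j' new -> keep; s[1]='p' new -> keep; s[2]='b' new -> keep; s[3]='s' new -> keep; s[4]='s' seen -> skip; s[5]='j' seen -> skip; s[6]='b' seen -> skip; s[7]='b' seen -> skip; s[8]='u' new -> keep; s[9]='b' seen -> skip; s[10]='j' seen -> skip
Result: jpbsu


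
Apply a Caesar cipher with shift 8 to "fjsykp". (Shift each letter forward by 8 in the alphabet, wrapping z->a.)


Input: 'fjsykp', shift = 8
Operation: for each letter, (position + 8) mod 26
Mapping: 'f'(5+8=13)->'n', 'j'(9+8=17)->'r', 's'(18+8=26, 26 mod 26=0)->'a', 'y'(24+8=32, 32 mod 26=6)->'g', 'k'(10+8=18)->'s', 'p'(15+8=23)->'x'
Result: nragsx


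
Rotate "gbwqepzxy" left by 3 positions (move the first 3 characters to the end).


Input: 'gbwqepzxy', shift = 3
Operation: split at index 3 and swap parts
Front part s[0:3] = 'gbw'
Back part s[3:] = 'qepzxy'
Rotated = back + front = 'qepzxy' + 'gbw'
Result: qepzxygbw


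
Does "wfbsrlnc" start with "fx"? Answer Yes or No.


Input string: 'wfbsrlnc'
Prefix to check: 'fx'
First 2 characters of input: 'wf'
Match: False
Result: No


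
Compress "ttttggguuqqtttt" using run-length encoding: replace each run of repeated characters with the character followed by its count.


Input: 'ttttggguuqqtttt'
Operation: identify consecutive runs
Runs: 'tttt' -> t4, 'ggg' -> g3, 'uu' -> u2, 'qq' -> q2, 'tttt' -> t4
Encoded: t4g3u2q2t4


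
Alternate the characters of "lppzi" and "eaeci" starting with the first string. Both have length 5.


String 1: 'lppzi'
String 2: 'eaeci'
Operation: alternate characters
Pairs: 'l'+'e', 'p'+'a', 'p'+'e', 'z'+'c', 'i'+'i'
Result: lepapezcii


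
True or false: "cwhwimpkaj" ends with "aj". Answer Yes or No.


Input string: 'cwhwimpkaj'
Suffix to check: 'aj'
Last 2 characters of input: 'aj'
Match: True
Result: Yes


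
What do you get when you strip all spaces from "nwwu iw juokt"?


Input string: 'nwwu iw juokt'
Operation: remove all spaces
Words: 'nwwu', 'iw', 'juokt'
Join without spaces: nwwuiwjuokt


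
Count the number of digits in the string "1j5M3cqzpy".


Input string: '1j5M3cqzpy'
Operation: count digit characters (0-9)
Scan: '1'(digit), 'j', '5'(digit), 'M', '3'(digit), 'c', 'q', 'z', 'p', 'y'
Digits found: 3
Result: 3


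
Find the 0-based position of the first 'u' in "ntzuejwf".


Input string: 'ntzuejwf'
Target: 'u'
Scanning left to right: s[0]='n', s[1]='t', s[2]='z', s[3]='u'
First match at index: 3


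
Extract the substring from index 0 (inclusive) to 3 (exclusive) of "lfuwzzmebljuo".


Input string: 'lfuwzzmebljuo'
Operation: slice [0:3]
Extract characters: s[0]='l', s[1]='f', s[2]='u'
Result: lfu


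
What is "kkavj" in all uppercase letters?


Input string: 'kkavj'
Operation: convert each letter to uppercase
Mapping: 'k'->'K', 'k'->'K', 'a'->'A', 'v'->'V', 'j'->'J'
Result: KKAVJ


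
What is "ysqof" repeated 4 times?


Input string: 'ysqof'
Operation: repeat 4 times
Concatenation: 'ysqof' + 'ysqof' + 'ysqof' + 'ysqof'
Result: ysqofysqofysqofysqof


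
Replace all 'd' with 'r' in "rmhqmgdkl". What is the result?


Input string: 'rmhqmgdkl'
Operation: replace 'd' with 'r'
Positions of 'd': 6
After replacement: rmhqmgrkl


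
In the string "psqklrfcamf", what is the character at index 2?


Input string: 'psqklrfcamf'
Operation: get character at index 2
Index mapping: s[0]='p', s[1]='s', s[2]='q'
Result: 'q'


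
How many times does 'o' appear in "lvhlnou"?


Input string: 'lvhlnou'
Target character: 'o'
Scan each position: s[5]='o'
Matches found at indices: 5
Total: 1


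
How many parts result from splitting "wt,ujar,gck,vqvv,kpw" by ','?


Input string: 'wt,ujar,gck,vqvv,kpw'
Delimiter: ','
Split result: 'wt', 'ujar', 'gck', 'vqvv', 'kpw'
Number of parts: 5


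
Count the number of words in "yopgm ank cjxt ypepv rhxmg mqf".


Input string: 'yopgm ank cjxt ypepv rhxmg mqf'
Operation: split by spaces
Words found: 'yopgm', 'ank', 'cjxt', 'ypepv', 'rhxmg', 'mqf'
Word count: 6


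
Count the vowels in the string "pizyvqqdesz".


Input string: 'pizyvqqdesz'
Operation: count vowels (a, e, i, o, u)
Scan: s[0]='p', s[1]='i' (vowel), s[2]='z', s[3]='y', s[4]='v', s[5]='q', s[6]='q', s[7]='d', s[8]='e' (vowel), s[9]='s', s[10]='z'
Vowels found: 2
Result: 2


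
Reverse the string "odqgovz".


Input string: 'odqgovz'
Operation: reverse character order
Original order: 'o' -> 'd' -> 'q' -> 'g' -> 'o' -> 'v' -> 'z'
Reversed order: 'z' -> 'v' -> 'o' -> 'g' -> 'q' -> 'd' -> 'o'
Result: zvogqdo


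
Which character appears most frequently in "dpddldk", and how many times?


Input: 'dpddldk'
Operation: tally each character
Counts: 'd':4, 'k':1, 'l':1, 'p':1
Maximum: 'd' appears 4 times


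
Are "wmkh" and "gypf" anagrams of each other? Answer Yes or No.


String 1: 'wmkh' -> sorted: 'hkmw'
String 2: 'gypf' -> sorted: 'fgpy'
Compare sorted forms: 'hkmw' != 'fgpy'
Anagram: No


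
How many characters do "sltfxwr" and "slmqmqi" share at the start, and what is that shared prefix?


String 1: 'sltfxwr'
String 2: 'slmqmqi'
Compare position by position:
pos 0: 's' vs 's' match
pos 1: 'l' vs 'l' match
pos 2: 't' vs 'm' differ -> stop
Longest common prefix: "sl" (length 2)


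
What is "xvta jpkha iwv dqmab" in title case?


Input string: 'xvta jpkha iwv dqmab'
Operation: capitalize first letter of each word
Word transformations: 'xvta'->'Xvta', 'jpkha'->'Jpkha', 'iwv'->'Iwv', 'dqmab'->'Dqmab'
Result: Xvta Jpkha Iwv Dqmab


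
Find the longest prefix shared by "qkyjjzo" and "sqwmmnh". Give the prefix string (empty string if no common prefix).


String 1: 'qkyjjzo'
String 2: 'sqwmmnh'
Compare position by position:
pos 0: 'q' vs 's' differ -> stop
Longest common prefix: "" (length 0)


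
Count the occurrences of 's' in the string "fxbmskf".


Input string: 'fxbmskf'
Target character: 's'
Scan each position: s[4]='s'
Matches found at indices: 4
Total: 1


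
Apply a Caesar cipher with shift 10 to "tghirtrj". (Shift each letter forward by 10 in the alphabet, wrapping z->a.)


Input: 'tghirtrj', shift = 10
Operation: for each letter, (position + 10) mod 26
Mapping: 't'(19+10=29, 29 mod 26=3)->'d', 'g'(6+10=16)->'q', 'h'(7+10=17)->'r', 'i'(8+10=18)->'s', 'r'(17+10=27, 27 mod 26=1)->'b', 't'(19+10=29, 29 mod 26=3)->'d', 'r'(17+10=27, 27 mod 26=1)->'b', 'j'(9+10=19)->'t'
Result: dqrsbdbt


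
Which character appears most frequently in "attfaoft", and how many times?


Input: 'attfaoft'
Operation: tally each character
Counts: 'a':2, 'f':2, 'o':1, 't':3
Maximum: 't' appears 3 times


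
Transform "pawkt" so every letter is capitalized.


Input string: 'pawkt'
Operation: convert each letter to uppercase
Mapping: 'p'->'P', 'a'->'A', 'w'->'W', 'k'->'K', 't'->'T'
Result: PAWKT


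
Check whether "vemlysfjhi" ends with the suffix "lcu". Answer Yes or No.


Input string: 'vemlysfjhi'
Suffix to check: 'lcu'
Last 3 characters of input: 'jhi'
Match: False
Result: No


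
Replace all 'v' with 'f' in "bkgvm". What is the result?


Input string: 'bkgvm'
Operation: replace 'v' with 'f'
Positions of 'v': 3
After replacement: bkgfm


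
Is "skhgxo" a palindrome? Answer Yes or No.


Input string: 'skhgxo'
Reversed: 'oxghks'
Compare pairs: s[0]='s' vs s[5]='o' (mismatch), s[1]='k' vs s[4]='x' (mismatch), s[2]='h' vs s[3]='g' (mismatch)
Palindrome: No


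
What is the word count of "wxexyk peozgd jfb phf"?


Input string: 'wxexyk peozgd jfb phf'
Operation: split by spaces
Words found: 'wxexyk', 'peozgd', 'jfb', 'phf'
Word count: 4


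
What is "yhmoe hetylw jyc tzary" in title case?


Input string: 'yhmoe hetylw jyc tzary'
Operation: capitalize first letter of each word
Word transformations: 'yhmoe'->'Yhmoe', 'hetylw'->'Hetylw', 'jyc'->'Jyc', 'tzary'->'Tzary'
Result: Yhmoe Hetylw Jyc Tzary


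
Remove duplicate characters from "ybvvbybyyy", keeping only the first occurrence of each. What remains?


Input: 'ybvvbybyyy'
Operation: keep first occurrence of each character
Scan: s[0]='y' new -> keep; s[1]='b' new -> keep; s[2]='v' new -> keep; s[3]='v' seen -> skip; s[4]='b' seen -> skip; s[5]='y' seen -> skip; s[6]='b' seen -> skip; s[7]='y' seen -> skip; s[8]='y' seen -> skip; s[9]='y' seen -> skip
Result: ybv


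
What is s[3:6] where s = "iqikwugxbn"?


Input string: 'iqikwugxbn'
Operation: slice [3:6]
Extract characters: s[3]='k', s[4]='w', s[5]='u'
Result: kwu


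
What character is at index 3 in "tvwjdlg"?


Input string: 'tvwjdlg'
Operation: get character at index 3
Index mapping: s[0]='t', s[1]='v', s[2]='w', s[3]='j'
Result: 'j'


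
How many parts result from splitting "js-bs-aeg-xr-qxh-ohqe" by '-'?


Input string: 'js-bs-aeg-xr-qxh-ohqe'
Delimiter: '-'
Split result: 'js', 'bs', 'aeg', 'xr', 'qxh', 'ohqe'
Number of parts: 6


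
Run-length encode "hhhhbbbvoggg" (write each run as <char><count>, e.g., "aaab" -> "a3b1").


Input: 'hhhhbbbvoggg'
Operation: identify consecutive runs
Runs: 'hhhh' -> h4, 'bbb' -> b3, 'v' -> v1, 'o' -> o1, 'ggg' -> g3
Encoded: h4b3v1o1g3


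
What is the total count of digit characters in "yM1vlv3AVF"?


Input string: 'yM1vlv3AVF'
Operation: count digit characters (0-9)
Scan: 'y', 'M', '1'(digit), 'v', 'l', 'v', '3'(digit), 'A', 'V', 'F'
Digits found: 2
Result: 2


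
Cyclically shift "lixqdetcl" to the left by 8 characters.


Input: 'lixqdetcl', shift = 8
Operation: split at index 8 and swap parts
Front part s[0:8] = 'lixqdetc'
Back part s[8:] = 'l'
Rotated = back + front = 'l' + 'lixqdetc'
Result: llixqdetc


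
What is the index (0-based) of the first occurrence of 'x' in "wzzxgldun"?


Input string: 'wzzxgldun'
Target: 'x'
Scanning left to right: s[0]='w', s[1]='z', s[2]='z', s[3]='x'
First match at index: 3


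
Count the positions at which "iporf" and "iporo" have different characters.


String 1: 'iporf'
String 2: 'iporo'
Compare each position: pos 0: 'i'=='i', pos 1: 'p'=='p', pos 2: 'o'=='o', pos 3: 'r'=='r', pos 4: 'f'!='o'
Differing positions: 1
Hamming distance: 1


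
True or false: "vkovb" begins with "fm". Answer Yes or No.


Input string: 'vkovb'
Prefix to check: 'fm'
First 2 characters of input: 'vk'
Match: False
Result: No


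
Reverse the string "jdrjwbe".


Input string: 'jdrjwbe'
Operation: reverse character order
Original order: 'j' -> 'd' -> 'r' -> 'j' -> 'w' -> 'b' -> 'e'
Reversed order: 'e' -> 'b' -> 'w' -> 'j' -> 'r' -> 'd' -> 'j'
Result: ebwjrdj


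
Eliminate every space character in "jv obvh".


Input string: 'jv obvh'
Operation: remove all spaces
Words: 'jv', 'obvh'
Join without spaces: jvobvh


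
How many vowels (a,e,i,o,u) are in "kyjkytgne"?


Input string: 'kyjkytgne'
Operation: count vowels (a, e, i, o, u)
Scan: s[0]='k', s[1]='y', s[2]='j', s[3]='k', s[4]='y', s[5]='t', s[6]='g', s[7]='n', s[8]='e' (vowel)
Vowels found: 1
Result: 1


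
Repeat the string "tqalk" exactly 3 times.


Input string: 'tqalk'
Operation: repeat 3 times
Concatenation: 'tqalk' + 'tqalk' + 'tqalk'
Result: tqalktqalktqalk


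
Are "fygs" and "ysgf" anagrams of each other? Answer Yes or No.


String 1: 'fygs' -> sorted: 'fgsy'
String 2: 'ysgf' -> sorted: 'fgsy'
Compare sorted forms: 'fgsy' == 'fgsy'
Anagram: Yes


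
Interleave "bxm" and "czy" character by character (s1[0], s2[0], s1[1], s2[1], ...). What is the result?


String 1: 'bxm'
String 2: 'czy'
Operation: alternate characters
Pairs: 'b'+'c', 'x'+'z', 'm'+'y'
Result: bcxzmy


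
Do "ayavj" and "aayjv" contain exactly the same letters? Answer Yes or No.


String 1: 'ayavj' -> sorted: 'aajvy'
String 2: 'aayjv' -> sorted: 'aajvy'
Compare sorted forms: 'aajvy' == 'aajvy'
Anagram: Yes


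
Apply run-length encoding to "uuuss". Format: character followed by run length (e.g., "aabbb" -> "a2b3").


Input: 'uuuss'
Operation: identify consecutive runs
Runs: 'uuu' -> u3, 'ss' -> s2
Encoded: u3s2


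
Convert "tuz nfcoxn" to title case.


Input string: 'tuz nfcoxn'
Operation: capitalize first letter of each word
Word transformations: 'tuz'->'Tuz', 'nfcoxn'->'Nfcoxn'
Result: Tuz Nfcoxn


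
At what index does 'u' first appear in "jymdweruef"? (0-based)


Input string: 'jymdweruef'
Target: 'u'
Scanning left to right: s[0]='j', s[1]='y', s[2]='m', s[3]='d', s[4]='w', s[5]='e', s[6]='r', s[7]='u'
First match at index: 7


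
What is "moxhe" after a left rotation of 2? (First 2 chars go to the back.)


Input: 'moxhe', shift = 2
Operation: split at index 2 and swap parts
Front part s[0:2] = 'mo'
Back part s[2:] = 'xhe'
Rotated = back + front = 'xhe' + 'mo'
Result: xhemo


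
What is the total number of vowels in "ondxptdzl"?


Input string: 'ondxptdzl'
Operation: count vowels (a, e, i, o, u)
Scan: s[0]='o' (vowel), s[1]='n', s[2]='d', s[3]='x', s[4]='p', s[5]='t', s[6]='d', s[7]='z', s[8]='l'
Vowels found: 1
Result: 1


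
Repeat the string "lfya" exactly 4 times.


Input string: 'lfya'
Operation: repeat 4 times
Concatenation: 'lfya' + 'lfya' + 'lfya' + 'lfya'
Result: lfyalfyalfyalfya


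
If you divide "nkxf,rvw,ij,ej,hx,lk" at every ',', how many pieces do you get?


Input string: 'nkxf,rvw,ij,ej,hx,lk'
Delimiter: ','
Split result: 'nkxf', 'rvw', 'ij', 'ej', 'hx', 'lk'
Number of parts: 6


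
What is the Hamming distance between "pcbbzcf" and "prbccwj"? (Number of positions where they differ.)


String 1: 'pcbbzcf'
String 2: 'prbccwj'
Compare each position: pos 0: 'p'=='p', pos 1: 'c'!='r', pos 2: 'b'=='b', pos 3: 'b'!='c', pos 4: 'z'!='c', pos 5: 'c'!='w', pos 6: 'f'!='j'
Differing positions: 5
Hamming distance: 5


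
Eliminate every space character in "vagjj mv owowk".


Input string: 'vagjj mv owowk'
Operation: remove all spaces
Words: 'vagjj', 'mv', 'owowk'
Join without spaces: vagjjmvowowk


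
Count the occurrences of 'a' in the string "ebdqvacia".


Input string: 'ebdqvacia'
Target character: 'a'
Scan each position: s[5]='a', s[8]='a'
Matches found at indices: 5, 8
Total: 2


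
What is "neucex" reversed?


Input string: 'neucex'
Operation: reverse character order
Original order: 'n' -> 'e' -> 'u' -> 'c' -> 'e' -> 'x'
Reversed order: 'x' -> 'e' -> 'c' -> 'u' -> 'e' -> 'n'
Result: xecuen


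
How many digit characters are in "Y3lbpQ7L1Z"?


Input string: 'Y3lbpQ7L1Z'
Operation: count digit characters (0-9)
Scan: 'Y', '3'(digit), 'l', 'b', 'p', 'Q', '7'(digit), 'L', '1'(digit), 'Z'
Digits found: 3
Result: 3


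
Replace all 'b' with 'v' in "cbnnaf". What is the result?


Input string: 'cbnnaf'
Operation: replace 'b' with 'v'
Positions of 'b': 1
After replacement: cvnnaf


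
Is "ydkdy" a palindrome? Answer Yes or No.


Input string: 'ydkdy'
Reversed: 'ydkdy'
Compare pairs: s[0]='y' vs s[4]='y' (match), s[1]='d' vs s[3]='d' (match)
Palindrome: Yes


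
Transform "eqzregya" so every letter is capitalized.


Input string: 'eqzregya'
Operation: convert each letter to uppercase
Mapping: 'e'->'E', 'q'->'Q', 'z'->'Z', 'r'->'R', 'e'->'E', 'g'->'G', 'y'->'Y', 'a'->'A'
Result: EQZREGYA


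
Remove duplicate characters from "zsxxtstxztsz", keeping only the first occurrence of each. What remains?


Input: 'zsxxtstxztsz'
Operation: keep first occurrence of each character
Scan: s[0]='z' new -> keep; s[1]='s' new -> keep; s[2]='x' new -> keep; s[3]='x' seen -> skip; s[4]='t' new -> keep; s[5]='s' seen -> skip; s[6]='t' seen -> skip; s[7]='x' seen -> skip; s[8]='z' seen -> skip; s[9]='t' seen -> skip; s[10]='s' seen -> skip; s[11]='z' seen -> skip
Result: zsxt


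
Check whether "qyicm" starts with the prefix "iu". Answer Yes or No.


Input string: 'qyicm'
Prefix to check: 'iu'
First 2 characters of input: 'qy'
Match: False
Result: No


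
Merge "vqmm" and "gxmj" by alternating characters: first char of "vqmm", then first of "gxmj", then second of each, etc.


String 1: 'vqmm'
String 2: 'gxmj'
Operation: alternate characters
Pairs: 'v'+'g', 'q'+'x', 'm'+'m', 'm'+'j'
Result: vgqxmmmj


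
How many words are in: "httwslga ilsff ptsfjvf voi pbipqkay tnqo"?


Input string: 'httwslga ilsff ptsfjvf voi pbipqkay tnqo'
Operation: split by spaces
Words found: 'httwslga', 'ilsff', 'ptsfjvf', 'voi', 'pbipqkay', 'tnqo'
Word count: 6
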